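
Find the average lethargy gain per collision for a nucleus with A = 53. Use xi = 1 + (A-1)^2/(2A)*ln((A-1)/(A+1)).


xi = 1 + (A-1)^2/(2A) * ln((A-1)/(A+1))
xi = 1 + (53-1)^2/(2*53) * ln((53-1)/(53 +1))
xi = 0.037266

0.037266


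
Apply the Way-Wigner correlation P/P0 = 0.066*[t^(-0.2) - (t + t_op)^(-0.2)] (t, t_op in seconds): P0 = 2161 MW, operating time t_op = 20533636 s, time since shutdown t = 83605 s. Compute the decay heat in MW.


P/P0 = 0.066 * [t^(-0.2) - (t + t_op)^(-0.2)]
P/P0 = 0.066 * [83605^(-0.2) - (83605 + 20533636)^(-0.2)]
P/P0 = 0.066 * [0.1036462 - 0.03444720] = 0.004567134
P = 2161 * 0.004567134 = 9.8696 MW

9.8696


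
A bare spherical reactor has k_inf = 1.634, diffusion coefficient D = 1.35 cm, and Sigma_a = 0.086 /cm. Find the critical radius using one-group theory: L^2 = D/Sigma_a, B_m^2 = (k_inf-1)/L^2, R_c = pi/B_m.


L^2 = D / Sigma_a = 1.35 / 0.086 = 15.69767 cm^2
B_m^2 = (k_inf - 1) / L^2 = (1.634 - 1) / 15.69767 = 0.04038816 /cm^2
For a bare sphere: B_g = pi/R, so R_c = pi / sqrt(B_m^2)
R_c = pi / sqrt(0.04038816) = 15.632 cm

15.632


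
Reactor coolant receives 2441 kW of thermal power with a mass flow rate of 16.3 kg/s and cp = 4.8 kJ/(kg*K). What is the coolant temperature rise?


dT = Q / (m_dot * cp)
dT = 2441 / (16.3 * 4.8)
dT = 31.199 C

31.199


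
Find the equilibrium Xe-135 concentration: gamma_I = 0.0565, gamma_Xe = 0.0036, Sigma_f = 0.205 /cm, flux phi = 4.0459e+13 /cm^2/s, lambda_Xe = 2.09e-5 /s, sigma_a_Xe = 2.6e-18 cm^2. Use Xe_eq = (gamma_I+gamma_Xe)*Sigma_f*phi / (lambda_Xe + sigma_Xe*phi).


Xe_eq = (gamma_I + gamma_Xe) * Sigma_f * phi / (lambda_Xe + sigma_Xe * phi)
Numerator = (0.0565 + 0.0036) * 0.205 * 4.0459e+13 = 4.984751e+11
Denominator = 2.09e-5 + 2.6e-18 * 4.0459e+13 = 1.260934e-04
Xe_eq = 4.984751e+11 / 1.260934e-04 = 3.9532e+15 /cm^3

3.9532e+15


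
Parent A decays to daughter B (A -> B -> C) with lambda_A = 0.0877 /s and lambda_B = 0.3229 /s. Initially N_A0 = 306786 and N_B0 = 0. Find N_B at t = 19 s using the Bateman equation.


N_B(t) = lambda_A * N_A0 / (lambda_B - lambda_A) * [exp(-lambda_A*t) - exp(-lambda_B*t)]
exp(-0.0877*19) = 0.1889449; exp(-0.3229*19) = 0.002165509
N_B = 0.0877 * 306786 / (0.3229 - 0.0877) * (0.1889449 - 0.002165509)
N_B = 21366

21366


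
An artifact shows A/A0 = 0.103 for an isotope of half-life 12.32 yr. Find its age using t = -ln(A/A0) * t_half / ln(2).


lambda = ln(2) / t_half = ln(2) / 12.32 = 0.05626195 /yr
t = -ln(A/A0) / lambda
t = -ln(0.103) / 0.05626195
t = 40.401 yr

40.401


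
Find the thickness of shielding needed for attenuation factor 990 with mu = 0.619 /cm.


x = ln(factor) / mu
x = ln(990) / 0.619
x = 11.143 cm

11.143


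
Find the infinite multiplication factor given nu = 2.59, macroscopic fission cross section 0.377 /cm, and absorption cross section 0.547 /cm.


k_inf = nu * Sigma_f / Sigma_a
k_inf = 2.59 * 0.377 / 0.547
k_inf = 1.7851

1.7851


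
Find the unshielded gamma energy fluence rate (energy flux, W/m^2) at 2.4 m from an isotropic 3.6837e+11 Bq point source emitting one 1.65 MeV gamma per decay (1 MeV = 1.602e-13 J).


psi = A * E * 1.602e-13 / (4*pi*r^2)
psi = 3.6837e+11 * 1.65 * 1.602e-13 / (4*pi*2.4^2)
psi = 0.0013452 W/m^2

0.0013452


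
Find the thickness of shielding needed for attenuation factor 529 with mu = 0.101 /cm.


x = ln(factor) / mu
x = ln(529) / 0.101
x = 62.089 cm

62.089


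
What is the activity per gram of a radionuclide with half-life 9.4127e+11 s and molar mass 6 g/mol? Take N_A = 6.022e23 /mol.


lambda = ln(2) / t_half = ln(2) / 9.4127e+11 = 7.363957e-13 /s
SA = lambda * N_A / M
SA = 7.363957e-13 * 6.022e23 / 6
SA = 7.3910e+10 Bq/g

7.3910e+10


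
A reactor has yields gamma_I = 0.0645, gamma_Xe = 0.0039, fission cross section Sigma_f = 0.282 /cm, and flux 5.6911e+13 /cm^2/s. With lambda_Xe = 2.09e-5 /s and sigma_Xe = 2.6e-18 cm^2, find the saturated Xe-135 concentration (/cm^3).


Xe_eq = (gamma_I + gamma_Xe) * Sigma_f * phi / (lambda_Xe + sigma_Xe * phi)
Numerator = (0.0645 + 0.0039) * 0.282 * 5.6911e+13 = 1.097745e+12
Denominator = 2.09e-5 + 2.6e-18 * 5.6911e+13 = 1.688686e-04
Xe_eq = 1.097745e+12 / 1.688686e-04 = 6.5006e+15 /cm^3

6.5006e+15


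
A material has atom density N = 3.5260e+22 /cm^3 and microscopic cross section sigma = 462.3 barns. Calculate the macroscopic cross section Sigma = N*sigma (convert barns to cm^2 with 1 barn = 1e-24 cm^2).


Sigma = N * sigma_barns * 1e-24
Sigma = 3.5260e+22 * 462.3 * 1e-24
Sigma = 16.301 /cm

16.301


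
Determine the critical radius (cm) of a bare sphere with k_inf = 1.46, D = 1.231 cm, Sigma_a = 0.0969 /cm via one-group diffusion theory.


L^2 = D / Sigma_a = 1.231 / 0.0969 = 12.70382 cm^2
B_m^2 = (k_inf - 1) / L^2 = (1.46 - 1) / 12.70382 = 0.03620958 /cm^2
For a bare sphere: B_g = pi/R, so R_c = pi / sqrt(B_m^2)
R_c = pi / sqrt(0.03620958) = 16.510 cm

16.510


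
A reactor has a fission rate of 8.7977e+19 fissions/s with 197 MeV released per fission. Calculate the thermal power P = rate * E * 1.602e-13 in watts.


P = fission_rate * E_MeV * 1.602e-13
P = 8.7977e+19 * 197 * 1.602e-13
P = 2.7765e+09 W

2.7765e+09


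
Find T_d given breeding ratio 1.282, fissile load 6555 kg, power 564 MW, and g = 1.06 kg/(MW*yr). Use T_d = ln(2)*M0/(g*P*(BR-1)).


Breeding gain G = BR - 1 = 1.282 - 1 = 0.282
Fissile production rate = g * P * G = 1.06 * 564 * 0.282 = 168.59088 kg/yr
T_d = ln(2) * M0 / (g * P * G)
T_d = ln(2) * 6555 / 168.59088 = 26.950 yr

26.950


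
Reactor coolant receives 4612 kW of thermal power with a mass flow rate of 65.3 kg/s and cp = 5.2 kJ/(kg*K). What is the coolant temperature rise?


dT = Q / (m_dot * cp)
dT = 4612 / (65.3 * 5.2)
dT = 13.582 C

13.582


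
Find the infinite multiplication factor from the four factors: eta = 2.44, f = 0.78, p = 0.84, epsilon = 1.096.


k_inf = eta * f * p * epsilon
k_inf = 2.44 * 0.78 * 0.84 * 1.096
k_inf = 1.7522

1.7522


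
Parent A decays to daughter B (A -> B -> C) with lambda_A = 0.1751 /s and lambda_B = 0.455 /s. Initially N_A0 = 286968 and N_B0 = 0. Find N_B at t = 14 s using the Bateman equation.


N_B(t) = lambda_A * N_A0 / (lambda_B - lambda_A) * [exp(-lambda_A*t) - exp(-lambda_B*t)]
exp(-0.1751*14) = 0.08617286; exp(-0.455*14) = 0.001712159
N_B = 0.1751 * 286968 / (0.455 - 0.1751) * (0.08617286 - 0.001712159)
N_B = 15163

15163


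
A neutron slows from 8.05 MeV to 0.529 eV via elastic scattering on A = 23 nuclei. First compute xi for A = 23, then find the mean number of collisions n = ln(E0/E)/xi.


xi = 1 + (A-1)^2/(2A)*ln((A-1)/(A+1)) = 0.08448899 (for A = 23)
n = ln(E0/E) / xi
n = ln(8.05e6 / 0.529) / 0.08448899
n = ln(1.521739e+07) / 0.08448899 = 195.74

195.74


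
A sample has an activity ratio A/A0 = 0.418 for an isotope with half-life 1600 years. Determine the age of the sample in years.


lambda = ln(2) / t_half = ln(2) / 1600 = 4.332170e-04 /yr
t = -ln(A/A0) / lambda
t = -ln(0.418) / 4.332170e-04
t = 2013.5 yr

2013.5


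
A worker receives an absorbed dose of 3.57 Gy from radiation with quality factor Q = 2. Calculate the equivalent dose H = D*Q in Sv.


H = D * Q
H = 3.57 * 2
H = 7.1400 Sv

7.1400


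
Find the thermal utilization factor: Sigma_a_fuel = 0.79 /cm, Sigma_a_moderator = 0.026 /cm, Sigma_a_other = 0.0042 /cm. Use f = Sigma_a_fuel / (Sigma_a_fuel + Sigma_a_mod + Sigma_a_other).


f = Sigma_a_fuel / (Sigma_a_fuel + Sigma_a_mod + Sigma_a_other)
f = 0.79 / (0.79 + 0.026 + 0.0042)
f = 0.96318

0.96318


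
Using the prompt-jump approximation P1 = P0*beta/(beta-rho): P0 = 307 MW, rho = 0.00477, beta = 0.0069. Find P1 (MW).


P1/P0 = beta / (beta - rho)
P1/P0 = 0.0069 / (0.0069 - 0.00477) = 3.239437
P1 = 307 * 3.239437 = 994.51 MW

994.51


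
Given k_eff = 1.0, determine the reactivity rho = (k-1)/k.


rho = (k_eff - 1) / k_eff
rho = (1.0 - 1) / 1.0
rho = 0

0


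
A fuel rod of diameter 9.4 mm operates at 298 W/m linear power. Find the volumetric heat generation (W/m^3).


r = D / 2 / 1000 = 9.4 / 2 / 1000 = 0.0047 m
q''' = q' / (pi * r^2)
q''' = 298 / (pi * 0.0047^2)
q''' = 4.2941e+06 W/m^3

4.2941e+06


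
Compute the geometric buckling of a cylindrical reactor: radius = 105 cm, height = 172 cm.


B^2 = (2.405/R)^2 + (pi/H)^2
B^2 = (2.405/105)^2 + (pi/172)^2
B^2 = 8.5824e-04 /cm^2

8.5824e-04


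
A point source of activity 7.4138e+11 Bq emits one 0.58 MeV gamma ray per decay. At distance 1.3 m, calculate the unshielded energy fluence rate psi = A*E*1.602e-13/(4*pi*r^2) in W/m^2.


psi = A * E * 1.602e-13 / (4*pi*r^2)
psi = 7.4138e+11 * 0.58 * 1.602e-13 / (4*pi*1.3^2)
psi = 0.0032437 W/m^2

0.0032437


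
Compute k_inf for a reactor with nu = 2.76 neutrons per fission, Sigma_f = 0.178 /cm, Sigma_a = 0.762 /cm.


k_inf = nu * Sigma_f / Sigma_a
k_inf = 2.76 * 0.178 / 0.762
k_inf = 0.64472

0.64472


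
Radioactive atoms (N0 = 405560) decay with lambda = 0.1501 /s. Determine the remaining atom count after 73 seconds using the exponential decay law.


N = N0 * exp(-lambda * t)
N = 405560 * exp(-0.1501 * 73)
N = 7.0690

7.0690


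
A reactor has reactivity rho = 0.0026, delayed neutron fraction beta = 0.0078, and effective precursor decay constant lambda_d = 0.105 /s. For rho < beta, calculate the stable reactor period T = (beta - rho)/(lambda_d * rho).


T = (beta - rho) / (lambda_d * rho)
T = (0.0078 - 0.0026) / (0.105 * 0.0026)
T = 19.048 s

19.048


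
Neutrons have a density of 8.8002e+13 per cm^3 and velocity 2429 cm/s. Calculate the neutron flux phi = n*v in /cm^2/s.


phi = n * v
phi = 8.8002e+13 * 2429
phi = 2.1376e+17 /cm^2/s

2.1376e+17


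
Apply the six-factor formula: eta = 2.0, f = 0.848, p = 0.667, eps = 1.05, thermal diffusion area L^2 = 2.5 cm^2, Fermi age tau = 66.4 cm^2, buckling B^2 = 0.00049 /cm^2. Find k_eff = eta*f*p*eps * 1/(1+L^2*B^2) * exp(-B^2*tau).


k_inf = eta*f*p*eps = 2.0*0.848*0.667*1.05 = 1.187794
P_TNL = 1/(1 + L^2*B^2) = 1/(1 + 2.5*0.00049) = 0.9987765
P_FNL = exp(-B^2*tau) = exp(-0.00049*66.4) = 0.9679876
k_eff = k_inf * P_TNL * P_FNL = 1.187794 * 0.9987765 * 0.9679876
k_eff = 1.1484

1.1484


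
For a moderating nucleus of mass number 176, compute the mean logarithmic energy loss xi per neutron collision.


xi = 1 + (A-1)^2/(2A) * ln((A-1)/(A+1))
xi = 1 + (176-1)^2/(2*176) * ln((176-1)/(176 +1))
xi = 0.011321

0.011321


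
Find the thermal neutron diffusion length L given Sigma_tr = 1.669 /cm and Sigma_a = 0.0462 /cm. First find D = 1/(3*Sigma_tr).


D = 1 / (3 * Sigma_tr) = 1 / (3 * 1.669) = 0.1997204 cm
L = sqrt(D / Sigma_a)
L = sqrt(0.1997204 / 0.0462)
L = 2.0792 cm

2.0792


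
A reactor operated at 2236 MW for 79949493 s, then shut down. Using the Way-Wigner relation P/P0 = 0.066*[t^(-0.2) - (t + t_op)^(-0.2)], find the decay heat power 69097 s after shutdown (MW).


P/P0 = 0.066 * [t^(-0.2) - (t + t_op)^(-0.2)]
P/P0 = 0.066 * [69097^(-0.2) - (69097 + 79949493)^(-0.2)]
P/P0 = 0.066 * [0.1076733 - 0.02626406] = 0.005373010
P = 2236 * 0.005373010 = 12.014 MW

12.014


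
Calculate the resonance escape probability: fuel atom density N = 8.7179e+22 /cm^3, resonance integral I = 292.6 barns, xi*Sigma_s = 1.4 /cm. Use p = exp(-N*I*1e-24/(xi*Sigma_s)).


p = exp(-N * I * 1e-24 / (xi*Sigma_s))
p = exp(-8.7179e+22 * 292.6 * 1e-24 / 1.4)
p = 1.2217e-08

1.2217e-08


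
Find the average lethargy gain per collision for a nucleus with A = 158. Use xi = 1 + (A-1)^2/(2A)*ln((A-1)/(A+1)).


xi = 1 + (A-1)^2/(2A) * ln((A-1)/(A+1))
xi = 1 + (158-1)^2/(2*158) * ln((158-1)/(158 +1))
xi = 0.012605

0.012605


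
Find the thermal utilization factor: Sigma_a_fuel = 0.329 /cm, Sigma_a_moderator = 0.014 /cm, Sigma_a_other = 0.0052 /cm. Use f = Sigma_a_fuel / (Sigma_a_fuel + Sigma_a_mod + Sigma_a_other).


f = Sigma_a_fuel / (Sigma_a_fuel + Sigma_a_mod + Sigma_a_other)
f = 0.329 / (0.329 + 0.014 + 0.0052)
f = 0.94486

0.94486


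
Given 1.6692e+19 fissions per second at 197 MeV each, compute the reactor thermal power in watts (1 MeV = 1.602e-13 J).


P = fission_rate * E_MeV * 1.602e-13
P = 1.6692e+19 * 197 * 1.602e-13
P = 5.2679e+08 W

5.2679e+08


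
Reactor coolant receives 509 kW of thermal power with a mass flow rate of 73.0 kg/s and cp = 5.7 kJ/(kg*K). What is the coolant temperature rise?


dT = Q / (m_dot * cp)
dT = 509 / (73.0 * 5.7)
dT = 1.2233 C

1.2233


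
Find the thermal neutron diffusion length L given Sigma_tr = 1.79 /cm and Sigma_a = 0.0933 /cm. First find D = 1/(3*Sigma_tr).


D = 1 / (3 * Sigma_tr) = 1 / (3 * 1.79) = 0.1862197 cm
L = sqrt(D / Sigma_a)
L = sqrt(0.1862197 / 0.0933)
L = 1.4128 cm

1.4128


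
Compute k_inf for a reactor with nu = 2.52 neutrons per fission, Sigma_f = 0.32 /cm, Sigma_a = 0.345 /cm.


k_inf = nu * Sigma_f / Sigma_a
k_inf = 2.52 * 0.32 / 0.345
k_inf = 2.3374

2.3374


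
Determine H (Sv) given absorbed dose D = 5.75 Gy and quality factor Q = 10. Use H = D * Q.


H = D * Q
H = 5.75 * 10
H = 57.500 Sv

57.500


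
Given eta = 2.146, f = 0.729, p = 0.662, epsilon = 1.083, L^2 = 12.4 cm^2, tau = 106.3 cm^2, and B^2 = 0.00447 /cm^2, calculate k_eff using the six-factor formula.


k_inf = eta*f*p*eps = 2.146*0.729*0.662*1.083 = 1.121615
P_TNL = 1/(1 + L^2*B^2) = 1/(1 + 12.4*0.00447) = 0.9474829
P_FNL = exp(-B^2*tau) = exp(-0.00447*106.3) = 0.6217849
k_eff = k_inf * P_TNL * P_FNL = 1.121615 * 0.9474829 * 0.6217849
k_eff = 0.66078

0.66078


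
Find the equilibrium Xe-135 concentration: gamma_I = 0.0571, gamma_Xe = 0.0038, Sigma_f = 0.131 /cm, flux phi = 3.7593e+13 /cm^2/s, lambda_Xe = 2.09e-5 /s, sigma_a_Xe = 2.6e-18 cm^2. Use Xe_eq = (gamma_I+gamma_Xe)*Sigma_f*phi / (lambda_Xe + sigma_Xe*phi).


Xe_eq = (gamma_I + gamma_Xe) * Sigma_f * phi / (lambda_Xe + sigma_Xe * phi)
Numerator = (0.0571 + 0.0038) * 0.131 * 3.7593e+13 = 2.999132e+11
Denominator = 2.09e-5 + 2.6e-18 * 3.7593e+13 = 1.186418e-04
Xe_eq = 2.999132e+11 / 1.186418e-04 = 2.5279e+15 /cm^3

2.5279e+15


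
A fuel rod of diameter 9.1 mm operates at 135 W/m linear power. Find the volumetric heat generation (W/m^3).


r = D / 2 / 1000 = 9.1 / 2 / 1000 = 0.00455 m
q''' = q' / (pi * r^2)
q''' = 135 / (pi * 0.00455^2)
q''' = 2.0757e+06 W/m^3

2.0757e+06


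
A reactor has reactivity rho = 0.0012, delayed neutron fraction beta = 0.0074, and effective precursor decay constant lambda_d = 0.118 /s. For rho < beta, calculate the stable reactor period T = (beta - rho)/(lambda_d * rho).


T = (beta - rho) / (lambda_d * rho)
T = (0.0074 - 0.0012) / (0.118 * 0.0012)
T = 43.785 s

43.785


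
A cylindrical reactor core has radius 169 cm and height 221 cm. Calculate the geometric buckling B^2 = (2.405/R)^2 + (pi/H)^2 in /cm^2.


B^2 = (2.405/R)^2 + (pi/H)^2
B^2 = (2.405/169)^2 + (pi/221)^2
B^2 = 4.0459e-04 /cm^2

4.0459e-04


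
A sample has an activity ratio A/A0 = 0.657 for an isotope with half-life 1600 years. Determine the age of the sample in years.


lambda = ln(2) / t_half = ln(2) / 1600 = 4.332170e-04 /yr
t = -ln(A/A0) / lambda
t = -ln(0.657) / 4.332170e-04
t = 969.66 yr

969.66


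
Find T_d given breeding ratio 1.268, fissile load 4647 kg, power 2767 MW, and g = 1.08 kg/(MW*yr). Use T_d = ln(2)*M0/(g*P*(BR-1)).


Breeding gain G = BR - 1 = 1.268 - 1 = 0.268
Fissile production rate = g * P * G = 1.08 * 2767 * 0.268 = 800.88048 kg/yr
T_d = ln(2) * M0 / (g * P * G)
T_d = ln(2) * 4647 / 800.88048 = 4.0219 yr

4.0219


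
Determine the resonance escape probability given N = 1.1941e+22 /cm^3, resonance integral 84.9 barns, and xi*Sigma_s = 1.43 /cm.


p = exp(-N * I * 1e-24 / (xi*Sigma_s))
p = exp(-1.1941e+22 * 84.9 * 1e-24 / 1.43)
p = 0.49216

0.49216


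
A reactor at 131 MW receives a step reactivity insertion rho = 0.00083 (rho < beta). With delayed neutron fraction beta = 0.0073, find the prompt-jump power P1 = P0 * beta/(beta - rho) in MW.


P1/P0 = beta / (beta - rho)
P1/P0 = 0.0073 / (0.0073 - 0.00083) = 1.128284
P1 = 131 * 1.128284 = 147.81 MW

147.81


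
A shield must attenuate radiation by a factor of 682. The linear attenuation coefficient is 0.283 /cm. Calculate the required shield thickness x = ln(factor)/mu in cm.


x = ln(factor) / mu
x = ln(682) / 0.283
x = 23.057 cm

23.057


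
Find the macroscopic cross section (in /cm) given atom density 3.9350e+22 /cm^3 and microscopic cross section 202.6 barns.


Sigma = N * sigma_barns * 1e-24
Sigma = 3.9350e+22 * 202.6 * 1e-24
Sigma = 7.9723 /cm

7.9723


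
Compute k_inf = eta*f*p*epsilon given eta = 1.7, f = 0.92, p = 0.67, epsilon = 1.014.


k_inf = eta * f * p * epsilon
k_inf = 1.7 * 0.92 * 0.67 * 1.014
k_inf = 1.0626

1.0626


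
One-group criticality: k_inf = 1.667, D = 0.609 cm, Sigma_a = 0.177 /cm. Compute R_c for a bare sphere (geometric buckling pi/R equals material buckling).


L^2 = D / Sigma_a = 0.609 / 0.177 = 3.440678 cm^2
B_m^2 = (k_inf - 1) / L^2 = (1.667 - 1) / 3.440678 = 0.1938571 /cm^2
For a bare sphere: B_g = pi/R, so R_c = pi / sqrt(B_m^2)
R_c = pi / sqrt(0.1938571) = 7.1352 cm

7.1352


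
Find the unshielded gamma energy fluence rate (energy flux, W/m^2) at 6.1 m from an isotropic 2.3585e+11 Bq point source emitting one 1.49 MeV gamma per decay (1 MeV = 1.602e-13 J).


psi = A * E * 1.602e-13 / (4*pi*r^2)
psi = 2.3585e+11 * 1.49 * 1.602e-13 / (4*pi*6.1^2)
psi = 1.2040e-04 W/m^2

1.2040e-04


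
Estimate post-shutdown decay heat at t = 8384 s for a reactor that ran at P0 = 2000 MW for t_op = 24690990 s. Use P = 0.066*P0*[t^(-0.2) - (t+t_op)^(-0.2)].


P/P0 = 0.066 * [t^(-0.2) - (t + t_op)^(-0.2)]
P/P0 = 0.066 * [8384^(-0.2) - (8384 + 24690990)^(-0.2)]
P/P0 = 0.066 * [0.1641760 - 0.03322483] = 0.008642777
P = 2000 * 0.008642777 = 17.286 MW

17.286


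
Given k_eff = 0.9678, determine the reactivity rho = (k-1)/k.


rho = (k_eff - 1) / k_eff
rho = (0.9678 - 1) / 0.9678
rho = -0.033271

-0.033271


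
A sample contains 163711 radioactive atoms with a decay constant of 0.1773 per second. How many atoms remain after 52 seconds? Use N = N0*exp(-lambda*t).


N = N0 * exp(-lambda * t)
N = 163711 * exp(-0.1773 * 52)
N = 16.220

16.220


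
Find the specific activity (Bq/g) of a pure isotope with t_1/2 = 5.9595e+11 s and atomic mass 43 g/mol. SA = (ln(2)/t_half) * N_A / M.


lambda = ln(2) / t_half = ln(2) / 5.9595e+11 = 1.163096e-12 /s
SA = lambda * N_A / M
SA = 1.163096e-12 * 6.022e23 / 43
SA = 1.6289e+10 Bq/g

1.6289e+10


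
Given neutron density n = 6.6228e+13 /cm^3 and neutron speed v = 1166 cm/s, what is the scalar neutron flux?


phi = n * v
phi = 6.6228e+13 * 1166
phi = 7.7222e+16 /cm^2/s

7.7222e+16


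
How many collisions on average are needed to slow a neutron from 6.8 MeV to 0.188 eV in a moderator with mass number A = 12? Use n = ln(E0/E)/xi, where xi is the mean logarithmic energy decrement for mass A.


xi = 1 + (A-1)^2/(2A)*ln((A-1)/(A+1)) = 0.1577690 (for A = 12)
n = ln(E0/E) / xi
n = ln(6.8e6 / 0.188) / 0.1577690
n = ln(3.617021e+07) / 0.1577690 = 110.31

110.31


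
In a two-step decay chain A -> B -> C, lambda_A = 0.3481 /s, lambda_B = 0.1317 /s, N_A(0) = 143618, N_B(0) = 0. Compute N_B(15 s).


N_B(t) = lambda_A * N_A0 / (lambda_B - lambda_A) * [exp(-lambda_A*t) - exp(-lambda_B*t)]
exp(-0.3481*15) = 0.005399224; exp(-0.1317*15) = 0.1386919
N_B = 0.3481 * 143618 / (0.1317 - 0.3481) * (0.005399224 - 0.1386919)
N_B = 30794

30794


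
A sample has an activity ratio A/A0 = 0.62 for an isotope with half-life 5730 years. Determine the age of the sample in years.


lambda = ln(2) / t_half = ln(2) / 5730 = 1.209681e-04 /yr
t = -ln(A/A0) / lambda
t = -ln(0.62) / 1.209681e-04
t = 3951.8 yr

3951.8


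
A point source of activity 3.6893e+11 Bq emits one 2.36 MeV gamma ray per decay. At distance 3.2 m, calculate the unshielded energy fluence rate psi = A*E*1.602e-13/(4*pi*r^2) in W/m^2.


psi = A * E * 1.602e-13 / (4*pi*r^2)
psi = 3.6893e+11 * 2.36 * 1.602e-13 / (4*pi*3.2^2)
psi = 0.0010839 W/m^2

0.0010839


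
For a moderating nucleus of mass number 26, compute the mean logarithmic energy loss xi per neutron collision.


xi = 1 + (A-1)^2/(2A) * ln((A-1)/(A+1))
xi = 1 + (26-1)^2/(2*26) * ln((26-1)/(26 +1))
xi = 0.074987

0.074987


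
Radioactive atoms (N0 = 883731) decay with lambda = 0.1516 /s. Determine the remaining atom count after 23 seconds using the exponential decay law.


N = N0 * exp(-lambda * t)
N = 883731 * exp(-0.1516 * 23)
N = 27041

27041


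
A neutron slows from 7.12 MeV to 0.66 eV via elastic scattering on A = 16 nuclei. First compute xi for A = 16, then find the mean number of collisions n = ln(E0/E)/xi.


xi = 1 + (A-1)^2/(2A)*ln((A-1)/(A+1)) = 0.1199467 (for A = 16)
n = ln(E0/E) / xi
n = ln(7.12e6 / 0.66) / 0.1199467
n = ln(1.078788e+07) / 0.1199467 = 135.01

135.01


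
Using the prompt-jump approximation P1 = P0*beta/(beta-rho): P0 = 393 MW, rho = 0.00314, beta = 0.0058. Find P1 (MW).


P1/P0 = beta / (beta - rho)
P1/P0 = 0.0058 / (0.0058 - 0.00314) = 2.180451
P1 = 393 * 2.180451 = 856.92 MW

856.92


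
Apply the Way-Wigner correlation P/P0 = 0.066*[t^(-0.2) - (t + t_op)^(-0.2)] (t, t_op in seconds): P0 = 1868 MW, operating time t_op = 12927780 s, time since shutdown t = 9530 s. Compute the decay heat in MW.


P/P0 = 0.066 * [t^(-0.2) - (t + t_op)^(-0.2)]
P/P0 = 0.066 * [9530^(-0.2) - (9530 + 12927780)^(-0.2)]
P/P0 = 0.066 * [0.1600226 - 0.03781214] = 0.008065890
P = 1868 * 0.008065890 = 15.067 MW

15.067


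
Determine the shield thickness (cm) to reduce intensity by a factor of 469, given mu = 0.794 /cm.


x = ln(factor) / mu
x = ln(469) / 0.794
x = 7.7464 cm

7.7464


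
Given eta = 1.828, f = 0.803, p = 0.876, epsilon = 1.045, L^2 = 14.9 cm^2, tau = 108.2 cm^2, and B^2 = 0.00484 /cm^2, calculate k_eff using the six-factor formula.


k_inf = eta*f*p*eps = 1.828*0.803*0.876*1.045 = 1.343730
P_TNL = 1/(1 + L^2*B^2) = 1/(1 + 14.9*0.00484) = 0.9327349
P_FNL = exp(-B^2*tau) = exp(-0.00484*108.2) = 0.5923320
k_eff = k_inf * P_TNL * P_FNL = 1.343730 * 0.9327349 * 0.5923320
k_eff = 0.74240

0.74240


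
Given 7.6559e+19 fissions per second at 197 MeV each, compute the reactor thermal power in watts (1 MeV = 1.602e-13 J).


P = fission_rate * E_MeV * 1.602e-13
P = 7.6559e+19 * 197 * 1.602e-13
P = 2.4162e+09 W

2.4162e+09


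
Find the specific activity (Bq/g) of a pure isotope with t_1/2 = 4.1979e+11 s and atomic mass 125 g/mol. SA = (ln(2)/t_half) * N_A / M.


lambda = ln(2) / t_half = ln(2) / 4.1979e+11 = 1.651176e-12 /s
SA = lambda * N_A / M
SA = 1.651176e-12 * 6.022e23 / 125
SA = 7.9547e+09 Bq/g

7.9547e+09


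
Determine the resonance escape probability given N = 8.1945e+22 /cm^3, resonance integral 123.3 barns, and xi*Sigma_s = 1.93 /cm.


p = exp(-N * I * 1e-24 / (xi*Sigma_s))
p = exp(-8.1945e+22 * 123.3 * 1e-24 / 1.93)
p = 0.0053261

0.0053261


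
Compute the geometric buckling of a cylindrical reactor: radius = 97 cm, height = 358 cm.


B^2 = (2.405/R)^2 + (pi/H)^2
B^2 = (2.405/97)^2 + (pi/358)^2
B^2 = 6.9174e-04 /cm^2

6.9174e-04


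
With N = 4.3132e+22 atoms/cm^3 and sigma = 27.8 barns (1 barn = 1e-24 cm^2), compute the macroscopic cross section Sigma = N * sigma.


Sigma = N * sigma_barns * 1e-24
Sigma = 4.3132e+22 * 27.8 * 1e-24
Sigma = 1.1991 /cm

1.1991


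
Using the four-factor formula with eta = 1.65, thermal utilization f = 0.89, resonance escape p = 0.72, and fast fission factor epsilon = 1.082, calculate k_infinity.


k_inf = eta * f * p * epsilon
k_inf = 1.65 * 0.89 * 0.72 * 1.082
k_inf = 1.1440

1.1440


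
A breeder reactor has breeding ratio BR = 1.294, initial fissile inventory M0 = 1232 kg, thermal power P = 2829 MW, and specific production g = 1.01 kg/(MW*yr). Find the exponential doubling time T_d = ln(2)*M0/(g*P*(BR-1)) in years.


Breeding gain G = BR - 1 = 1.294 - 1 = 0.294
Fissile production rate = g * P * G = 1.01 * 2829 * 0.294 = 840.04326 kg/yr
T_d = ln(2) * M0 / (g * P * G)
T_d = ln(2) * 1232 / 840.04326 = 1.0166 yr

1.0166


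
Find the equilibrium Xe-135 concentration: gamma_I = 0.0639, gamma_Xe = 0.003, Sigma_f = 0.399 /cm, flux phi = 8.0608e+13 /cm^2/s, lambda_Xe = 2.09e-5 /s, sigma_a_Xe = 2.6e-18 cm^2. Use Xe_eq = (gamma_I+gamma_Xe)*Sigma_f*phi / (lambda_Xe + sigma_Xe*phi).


Xe_eq = (gamma_I + gamma_Xe) * Sigma_f * phi / (lambda_Xe + sigma_Xe * phi)
Numerator = (0.0639 + 0.003) * 0.399 * 8.0608e+13 = 2.151677e+12
Denominator = 2.09e-5 + 2.6e-18 * 8.0608e+13 = 2.304808e-04
Xe_eq = 2.151677e+12 / 2.304808e-04 = 9.3356e+15 /cm^3

9.3356e+15


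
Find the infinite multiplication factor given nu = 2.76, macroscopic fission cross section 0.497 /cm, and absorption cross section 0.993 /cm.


k_inf = nu * Sigma_f / Sigma_a
k_inf = 2.76 * 0.497 / 0.993
k_inf = 1.3814

1.3814


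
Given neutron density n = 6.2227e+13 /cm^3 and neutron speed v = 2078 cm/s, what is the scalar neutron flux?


phi = n * v
phi = 6.2227e+13 * 2078
phi = 1.2931e+17 /cm^2/s

1.2931e+17


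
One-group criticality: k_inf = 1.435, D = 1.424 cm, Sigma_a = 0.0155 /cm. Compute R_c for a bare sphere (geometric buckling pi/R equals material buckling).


L^2 = D / Sigma_a = 1.424 / 0.0155 = 91.87097 cm^2
B_m^2 = (k_inf - 1) / L^2 = (1.435 - 1) / 91.87097 = 0.004734902 /cm^2
For a bare sphere: B_g = pi/R, so R_c = pi / sqrt(B_m^2)
R_c = pi / sqrt(0.004734902) = 45.656 cm

45.656


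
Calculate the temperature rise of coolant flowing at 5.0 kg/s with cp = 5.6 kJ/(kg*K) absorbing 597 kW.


dT = Q / (m_dot * cp)
dT = 597 / (5.0 * 5.6)
dT = 21.321 C

21.321


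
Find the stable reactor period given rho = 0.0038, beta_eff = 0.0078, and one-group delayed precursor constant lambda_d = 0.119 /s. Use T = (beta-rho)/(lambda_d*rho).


T = (beta - rho) / (lambda_d * rho)
T = (0.0078 - 0.0038) / (0.119 * 0.0038)
T = 8.8456 s

8.8456


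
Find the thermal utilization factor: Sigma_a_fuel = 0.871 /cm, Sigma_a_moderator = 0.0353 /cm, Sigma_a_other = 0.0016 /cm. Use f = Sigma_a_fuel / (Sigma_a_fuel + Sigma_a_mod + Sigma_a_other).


f = Sigma_a_fuel / (Sigma_a_fuel + Sigma_a_mod + Sigma_a_other)
f = 0.871 / (0.871 + 0.0353 + 0.0016)
f = 0.95936

0.95936


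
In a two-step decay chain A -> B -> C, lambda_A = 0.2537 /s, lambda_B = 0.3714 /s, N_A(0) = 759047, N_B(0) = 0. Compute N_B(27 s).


N_B(t) = lambda_A * N_A0 / (lambda_B - lambda_A) * [exp(-lambda_A*t) - exp(-lambda_B*t)]
exp(-0.2537*27) = 0.001059562; exp(-0.3714*27) = 4.415519e-05
N_B = 0.2537 * 759047 / (0.3714 - 0.2537) * (0.001059562 - 4.415519e-05)
N_B = 1661.3

1661.3


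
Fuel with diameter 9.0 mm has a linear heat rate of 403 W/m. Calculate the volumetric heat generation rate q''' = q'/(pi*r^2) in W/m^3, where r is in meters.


r = D / 2 / 1000 = 9.0 / 2 / 1000 = 0.0045 m
q''' = q' / (pi * r^2)
q''' = 403 / (pi * 0.0045^2)
q''' = 6.3348e+06 W/m^3

6.3348e+06


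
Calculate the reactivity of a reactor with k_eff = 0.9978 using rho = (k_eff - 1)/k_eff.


rho = (k_eff - 1) / k_eff
rho = (0.9978 - 1) / 0.9978
rho = -0.0022049

-0.0022049


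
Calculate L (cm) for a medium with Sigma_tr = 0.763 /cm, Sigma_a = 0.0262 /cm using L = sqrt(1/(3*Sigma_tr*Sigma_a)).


D = 1 / (3 * Sigma_tr) = 1 / (3 * 0.763) = 0.4368720 cm
L = sqrt(D / Sigma_a)
L = sqrt(0.4368720 / 0.0262)
L = 4.0834 cm

4.0834


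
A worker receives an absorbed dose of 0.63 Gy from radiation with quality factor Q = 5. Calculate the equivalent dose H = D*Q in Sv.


H = D * Q
H = 0.63 * 5
H = 3.1500 Sv

3.1500


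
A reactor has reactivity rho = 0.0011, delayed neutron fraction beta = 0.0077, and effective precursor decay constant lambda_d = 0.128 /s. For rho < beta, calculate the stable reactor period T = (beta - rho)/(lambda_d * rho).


T = (beta - rho) / (lambda_d * rho)
T = (0.0077 - 0.0011) / (0.128 * 0.0011)
T = 46.875 s

46.875


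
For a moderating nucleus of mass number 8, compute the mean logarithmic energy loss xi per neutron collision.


xi = 1 + (A-1)^2/(2A) * ln((A-1)/(A+1))
xi = 1 + (8-1)^2/(2*8) * ln((8-1)/(8 +1))
xi = 0.23035

0.23035


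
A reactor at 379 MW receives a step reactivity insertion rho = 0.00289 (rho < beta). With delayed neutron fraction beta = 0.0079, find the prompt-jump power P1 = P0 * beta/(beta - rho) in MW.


P1/P0 = beta / (beta - rho)
P1/P0 = 0.0079 / (0.0079 - 0.00289) = 1.576846
P1 = 379 * 1.576846 = 597.62 MW

597.62


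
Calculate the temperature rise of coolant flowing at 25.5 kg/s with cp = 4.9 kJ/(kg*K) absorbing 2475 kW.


dT = Q / (m_dot * cp)
dT = 2475 / (25.5 * 4.9)
dT = 19.808 C

19.808


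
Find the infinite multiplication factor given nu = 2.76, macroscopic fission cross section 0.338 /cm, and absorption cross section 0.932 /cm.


k_inf = nu * Sigma_f / Sigma_a
k_inf = 2.76 * 0.338 / 0.932
k_inf = 1.0009

1.0009


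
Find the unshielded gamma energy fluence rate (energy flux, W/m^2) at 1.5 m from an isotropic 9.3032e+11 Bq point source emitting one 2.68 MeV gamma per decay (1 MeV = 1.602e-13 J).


psi = A * E * 1.602e-13 / (4*pi*r^2)
psi = 9.3032e+11 * 2.68 * 1.602e-13 / (4*pi*1.5^2)
psi = 0.014127 W/m^2

0.014127


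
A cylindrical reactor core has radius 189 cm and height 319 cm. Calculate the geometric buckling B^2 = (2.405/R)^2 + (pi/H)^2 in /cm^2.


B^2 = (2.405/R)^2 + (pi/H)^2
B^2 = (2.405/189)^2 + (pi/319)^2
B^2 = 2.5891e-04 /cm^2

2.5891e-04


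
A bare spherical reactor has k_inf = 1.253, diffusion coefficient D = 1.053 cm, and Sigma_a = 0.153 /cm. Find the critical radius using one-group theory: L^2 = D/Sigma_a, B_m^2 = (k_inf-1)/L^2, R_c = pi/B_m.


L^2 = D / Sigma_a = 1.053 / 0.153 = 6.882353 cm^2
B_m^2 = (k_inf - 1) / L^2 = (1.253 - 1) / 6.882353 = 0.03676068 /cm^2
For a bare sphere: B_g = pi/R, so R_c = pi / sqrt(B_m^2)
R_c = pi / sqrt(0.03676068) = 16.385 cm

16.385


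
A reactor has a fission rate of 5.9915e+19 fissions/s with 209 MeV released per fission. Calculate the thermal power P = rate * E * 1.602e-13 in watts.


P = fission_rate * E_MeV * 1.602e-13
P = 5.9915e+19 * 209 * 1.602e-13
P = 2.0061e+09 W

2.0061e+09


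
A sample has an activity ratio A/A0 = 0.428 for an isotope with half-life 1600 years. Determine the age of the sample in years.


lambda = ln(2) / t_half = ln(2) / 1600 = 4.332170e-04 /yr
t = -ln(A/A0) / lambda
t = -ln(0.428) / 4.332170e-04
t = 1958.9 yr

1958.9


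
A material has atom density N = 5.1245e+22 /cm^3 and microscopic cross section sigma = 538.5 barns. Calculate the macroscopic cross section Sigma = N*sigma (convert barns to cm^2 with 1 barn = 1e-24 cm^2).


Sigma = N * sigma_barns * 1e-24
Sigma = 5.1245e+22 * 538.5 * 1e-24
Sigma = 27.595 /cm

27.595


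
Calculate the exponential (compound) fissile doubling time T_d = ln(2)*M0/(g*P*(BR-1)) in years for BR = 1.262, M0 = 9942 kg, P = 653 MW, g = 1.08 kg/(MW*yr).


Breeding gain G = BR - 1 = 1.262 - 1 = 0.262
Fissile production rate = g * P * G = 1.08 * 653 * 0.262 = 184.77288 kg/yr
T_d = ln(2) * M0 / (g * P * G)
T_d = ln(2) * 9942 / 184.77288 = 37.296 yr

37.296


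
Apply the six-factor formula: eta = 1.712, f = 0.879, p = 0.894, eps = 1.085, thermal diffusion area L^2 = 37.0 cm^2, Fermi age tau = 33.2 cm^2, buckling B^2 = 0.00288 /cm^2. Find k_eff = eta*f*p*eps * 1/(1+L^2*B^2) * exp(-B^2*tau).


k_inf = eta*f*p*eps = 1.712*0.879*0.894*1.085 = 1.459688
P_TNL = 1/(1 + L^2*B^2) = 1/(1 + 37.0*0.00288) = 0.9037016
P_FNL = exp(-B^2*tau) = exp(-0.00288*33.2) = 0.9088129
k_eff = k_inf * P_TNL * P_FNL = 1.459688 * 0.9037016 * 0.9088129
k_eff = 1.1988

1.1988


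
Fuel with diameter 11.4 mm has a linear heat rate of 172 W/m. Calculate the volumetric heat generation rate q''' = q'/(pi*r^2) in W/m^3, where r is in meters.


r = D / 2 / 1000 = 11.4 / 2 / 1000 = 0.0057 m
q''' = q' / (pi * r^2)
q''' = 172 / (pi * 0.0057^2)
q''' = 1.6851e+06 W/m^3

1.6851e+06


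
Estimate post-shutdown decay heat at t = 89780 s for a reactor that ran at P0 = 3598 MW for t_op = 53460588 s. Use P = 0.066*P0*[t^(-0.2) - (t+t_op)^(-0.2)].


P/P0 = 0.066 * [t^(-0.2) - (t + t_op)^(-0.2)]
P/P0 = 0.066 * [89780^(-0.2) - (89780 + 53460588)^(-0.2)]
P/P0 = 0.066 * [0.1021796 - 0.02846083] = 0.004865439
P = 3598 * 0.004865439 = 17.506 MW

17.506


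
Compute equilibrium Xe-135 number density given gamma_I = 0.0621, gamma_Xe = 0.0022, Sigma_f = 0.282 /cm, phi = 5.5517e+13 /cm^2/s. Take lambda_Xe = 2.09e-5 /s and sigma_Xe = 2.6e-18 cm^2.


Xe_eq = (gamma_I + gamma_Xe) * Sigma_f * phi / (lambda_Xe + sigma_Xe * phi)
Numerator = (0.0621 + 0.0022) * 0.282 * 5.5517e+13 = 1.006668e+12
Denominator = 2.09e-5 + 2.6e-18 * 5.5517e+13 = 1.652442e-04
Xe_eq = 1.006668e+12 / 1.652442e-04 = 6.0920e+15 /cm^3

6.0920e+15


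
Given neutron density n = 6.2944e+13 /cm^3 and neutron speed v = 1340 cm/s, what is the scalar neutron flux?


phi = n * v
phi = 6.2944e+13 * 1340
phi = 8.4345e+16 /cm^2/s

8.4345e+16


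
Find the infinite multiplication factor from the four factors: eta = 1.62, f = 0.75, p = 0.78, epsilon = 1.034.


k_inf = eta * f * p * epsilon
k_inf = 1.62 * 0.75 * 0.78 * 1.034
k_inf = 0.97992

0.97992


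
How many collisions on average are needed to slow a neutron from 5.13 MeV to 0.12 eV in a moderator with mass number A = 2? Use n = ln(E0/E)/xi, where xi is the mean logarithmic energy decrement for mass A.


xi = 1 + (A-1)^2/(2A)*ln((A-1)/(A+1)) = 0.7253469 (for A = 2)
n = ln(E0/E) / xi
n = ln(5.13e6 / 0.12) / 0.7253469
n = ln(4.275000e+07) / 0.7253469 = 24.224

24.224


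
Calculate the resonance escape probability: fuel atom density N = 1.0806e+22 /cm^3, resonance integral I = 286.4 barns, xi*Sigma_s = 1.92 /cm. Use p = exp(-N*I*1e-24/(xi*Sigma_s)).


p = exp(-N * I * 1e-24 / (xi*Sigma_s))
p = exp(-1.0806e+22 * 286.4 * 1e-24 / 1.92)
p = 0.19951

0.19951


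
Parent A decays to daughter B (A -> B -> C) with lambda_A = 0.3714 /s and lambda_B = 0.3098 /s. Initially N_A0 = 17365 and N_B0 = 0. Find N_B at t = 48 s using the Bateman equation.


N_B(t) = lambda_A * N_A0 / (lambda_B - lambda_A) * [exp(-lambda_A*t) - exp(-lambda_B*t)]
exp(-0.3714*48) = 1.810279e-08; exp(-0.3098*48) = 3.482309e-07
N_B = 0.3714 * 17365 / (0.3098 - 0.3714) * (1.810279e-08 - 3.482309e-07)
N_B = 0.034564

0.034564


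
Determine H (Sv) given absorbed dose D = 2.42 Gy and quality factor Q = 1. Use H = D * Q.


H = D * Q
H = 2.42 * 1
H = 2.4200 Sv

2.4200


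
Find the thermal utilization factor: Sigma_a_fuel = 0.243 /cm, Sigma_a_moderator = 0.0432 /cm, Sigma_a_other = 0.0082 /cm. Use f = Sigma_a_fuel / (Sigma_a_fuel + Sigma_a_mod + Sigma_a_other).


f = Sigma_a_fuel / (Sigma_a_fuel + Sigma_a_mod + Sigma_a_other)
f = 0.243 / (0.243 + 0.0432 + 0.0082)
f = 0.82541

0.82541


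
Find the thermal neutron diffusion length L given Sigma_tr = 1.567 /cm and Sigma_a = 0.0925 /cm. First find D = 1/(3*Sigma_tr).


D = 1 / (3 * Sigma_tr) = 1 / (3 * 1.567) = 0.2127207 cm
L = sqrt(D / Sigma_a)
L = sqrt(0.2127207 / 0.0925)
L = 1.5165 cm

1.5165


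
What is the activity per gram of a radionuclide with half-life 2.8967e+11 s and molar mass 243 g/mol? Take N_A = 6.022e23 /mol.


lambda = ln(2) / t_half = ln(2) / 2.8967e+11 = 2.392886e-12 /s
SA = lambda * N_A / M
SA = 2.392886e-12 * 6.022e23 / 243
SA = 5.9300e+09 Bq/g

5.9300e+09


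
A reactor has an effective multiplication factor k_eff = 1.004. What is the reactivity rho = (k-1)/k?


rho = (k_eff - 1) / k_eff
rho = (1.004 - 1) / 1.004
rho = 0.0039841

0.0039841


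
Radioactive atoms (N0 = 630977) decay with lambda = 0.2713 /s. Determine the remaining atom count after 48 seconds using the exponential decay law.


N = N0 * exp(-lambda * t)
N = 630977 * exp(-0.2713 * 48)
N = 1.3946

1.3946


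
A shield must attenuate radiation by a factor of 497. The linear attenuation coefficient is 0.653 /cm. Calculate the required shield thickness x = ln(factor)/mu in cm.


x = ln(factor) / mu
x = ln(497) / 0.653
x = 9.5078 cm

9.5078


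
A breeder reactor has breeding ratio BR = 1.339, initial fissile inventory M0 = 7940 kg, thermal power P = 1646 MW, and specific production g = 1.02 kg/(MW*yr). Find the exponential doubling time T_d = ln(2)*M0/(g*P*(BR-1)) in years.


Breeding gain G = BR - 1 = 1.339 - 1 = 0.339
Fissile production rate = g * P * G = 1.02 * 1646 * 0.339 = 569.15388 kg/yr
T_d = ln(2) * M0 / (g * P * G)
T_d = ln(2) * 7940 / 569.15388 = 9.6698 yr

9.6698


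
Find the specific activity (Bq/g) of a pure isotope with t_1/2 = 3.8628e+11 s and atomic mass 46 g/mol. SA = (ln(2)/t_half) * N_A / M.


lambda = ln(2) / t_half = ln(2) / 3.8628e+11 = 1.794416e-12 /s
SA = lambda * N_A / M
SA = 1.794416e-12 * 6.022e23 / 46
SA = 2.3491e+10 Bq/g

2.3491e+10


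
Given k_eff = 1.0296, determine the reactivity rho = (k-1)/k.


rho = (k_eff - 1) / k_eff
rho = (1.0296 - 1) / 1.0296
rho = 0.028749

0.028749


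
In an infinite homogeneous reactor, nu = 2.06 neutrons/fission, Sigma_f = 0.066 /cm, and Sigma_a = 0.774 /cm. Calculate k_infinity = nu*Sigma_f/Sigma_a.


k_inf = nu * Sigma_f / Sigma_a
k_inf = 2.06 * 0.066 / 0.774
k_inf = 0.17566

0.17566


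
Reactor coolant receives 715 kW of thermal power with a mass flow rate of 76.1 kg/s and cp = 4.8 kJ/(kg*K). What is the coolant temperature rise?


dT = Q / (m_dot * cp)
dT = 715 / (76.1 * 4.8)
dT = 1.9574 C

1.9574


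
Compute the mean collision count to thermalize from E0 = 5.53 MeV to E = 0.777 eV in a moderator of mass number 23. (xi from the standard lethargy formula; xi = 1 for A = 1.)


xi = 1 + (A-1)^2/(2A)*ln((A-1)/(A+1)) = 0.08448899 (for A = 23)
n = ln(E0/E) / xi
n = ln(5.53e6 / 0.777) / 0.08448899
n = ln(7.117117e+06) / 0.08448899 = 186.75

186.75


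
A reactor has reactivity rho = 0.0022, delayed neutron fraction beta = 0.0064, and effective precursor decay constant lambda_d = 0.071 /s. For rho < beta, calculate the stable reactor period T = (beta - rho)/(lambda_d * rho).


T = (beta - rho) / (lambda_d * rho)
T = (0.0064 - 0.0022) / (0.071 * 0.0022)
T = 26.889 s

26.889


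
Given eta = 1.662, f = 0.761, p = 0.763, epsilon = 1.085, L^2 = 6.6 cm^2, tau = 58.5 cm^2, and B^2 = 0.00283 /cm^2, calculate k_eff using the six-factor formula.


k_inf = eta*f*p*eps = 1.662*0.761*0.763*1.085 = 1.047056
P_TNL = 1/(1 + L^2*B^2) = 1/(1 + 6.6*0.00283) = 0.9816645
P_FNL = exp(-B^2*tau) = exp(-0.00283*58.5) = 0.8474233
k_eff = k_inf * P_TNL * P_FNL = 1.047056 * 0.9816645 * 0.8474233
k_eff = 0.87103

0.87103


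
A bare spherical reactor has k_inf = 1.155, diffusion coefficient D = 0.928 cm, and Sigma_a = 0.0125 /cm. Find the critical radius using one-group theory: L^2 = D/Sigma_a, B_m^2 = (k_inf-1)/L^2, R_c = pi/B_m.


L^2 = D / Sigma_a = 0.928 / 0.0125 = 74.24000 cm^2
B_m^2 = (k_inf - 1) / L^2 = (1.155 - 1) / 74.24000 = 0.002087823 /cm^2
For a bare sphere: B_g = pi/R, so R_c = pi / sqrt(B_m^2)
R_c = pi / sqrt(0.002087823) = 68.755 cm

68.755


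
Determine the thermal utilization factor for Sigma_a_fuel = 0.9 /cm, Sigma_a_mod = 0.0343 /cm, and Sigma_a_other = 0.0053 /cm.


f = Sigma_a_fuel / (Sigma_a_fuel + Sigma_a_mod + Sigma_a_other)
f = 0.9 / (0.9 + 0.0343 + 0.0053)
f = 0.95785

0.95785


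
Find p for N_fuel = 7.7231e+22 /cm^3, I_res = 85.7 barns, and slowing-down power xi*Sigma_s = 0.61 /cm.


p = exp(-N * I * 1e-24 / (xi*Sigma_s))
p = exp(-7.7231e+22 * 85.7 * 1e-24 / 0.61)
p = 1.9398e-05

1.9398e-05


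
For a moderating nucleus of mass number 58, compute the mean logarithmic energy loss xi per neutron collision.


xi = 1 + (A-1)^2/(2A) * ln((A-1)/(A+1))
xi = 1 + (58-1)^2/(2*58) * ln((58-1)/(58 +1))
xi = 0.034090

0.034090


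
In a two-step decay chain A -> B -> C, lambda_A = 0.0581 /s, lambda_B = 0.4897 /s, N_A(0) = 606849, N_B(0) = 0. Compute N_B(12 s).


N_B(t) = lambda_A * N_A0 / (lambda_B - lambda_A) * [exp(-lambda_A*t) - exp(-lambda_B*t)]
exp(-0.0581*12) = 0.4979777; exp(-0.4897*12) = 0.002804865
N_B = 0.0581 * 606849 / (0.4897 - 0.0581) * (0.4979777 - 0.002804865)
N_B = 40451

40451
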